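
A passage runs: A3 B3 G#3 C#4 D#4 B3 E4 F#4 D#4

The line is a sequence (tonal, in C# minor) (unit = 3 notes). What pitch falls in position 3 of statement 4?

F#4

The unit is 3 notes. Position-3 pitches of the 3 shown cells: G#3, B3, D#4.
Each moves up a 3rd; the next is F#4.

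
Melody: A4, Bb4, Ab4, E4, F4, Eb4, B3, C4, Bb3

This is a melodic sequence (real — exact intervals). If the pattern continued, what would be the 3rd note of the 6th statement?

G2

The unit is 3 notes. Position-3 pitches of the 3 shown cells: Ab4, Eb4, Bb3.
Carrying that down a 4th forward: F3 → C3 → G2.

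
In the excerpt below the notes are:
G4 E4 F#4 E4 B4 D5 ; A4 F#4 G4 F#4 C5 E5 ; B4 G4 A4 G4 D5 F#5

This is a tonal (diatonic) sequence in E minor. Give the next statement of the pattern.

The 6-note cells begin on G4, A4, B4 — each up a 2nd from the last.
Statement 4 starts on C5 and keeps the same diatonic contour: C5 A4 B4 A4 E5 G5.

C5 A4 B4 A4 E5 G5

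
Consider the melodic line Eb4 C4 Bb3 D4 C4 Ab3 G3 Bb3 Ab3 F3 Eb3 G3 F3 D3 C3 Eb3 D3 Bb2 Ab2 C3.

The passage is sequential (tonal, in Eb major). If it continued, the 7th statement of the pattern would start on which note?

G2

Taking 4-note groups, the heads are Eb4, C4, Ab3, F3, D3: the pattern moves down a 3rd.
Extending the heads down a 3rd: Bb2 → G2.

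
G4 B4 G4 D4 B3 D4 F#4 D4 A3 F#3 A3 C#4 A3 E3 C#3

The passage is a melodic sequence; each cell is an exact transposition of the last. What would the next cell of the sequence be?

Unit = 5 notes; the statements start on G4, D4, A3, moving down a 4th each time.
So cell 4 is E3 G#3 E3 B2 G#2.

E3 G#3 E3 B2 G#2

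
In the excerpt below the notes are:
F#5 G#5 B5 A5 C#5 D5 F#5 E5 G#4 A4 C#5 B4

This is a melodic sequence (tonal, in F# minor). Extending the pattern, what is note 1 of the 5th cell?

Grouping in 4s, the 1st note of each cell is F#5, C#5, G#4.
Each moves down a 4th. Continuing: D4 → A3.

A3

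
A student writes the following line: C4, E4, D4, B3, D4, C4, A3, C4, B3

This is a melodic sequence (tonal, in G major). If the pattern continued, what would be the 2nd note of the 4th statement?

B3

Grouping in 3s, the 2nd note of each cell is E4, D4, C4.
One more down a 2nd gives B3.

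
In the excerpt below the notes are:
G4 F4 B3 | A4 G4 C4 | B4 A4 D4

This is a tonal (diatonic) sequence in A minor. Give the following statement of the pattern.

The 3-note cells begin on G4, A4, B4 — each up a 2nd from the last.
Statement 4 starts on C5 and keeps the same diatonic contour: C5 B4 E4.

C5 B4 E4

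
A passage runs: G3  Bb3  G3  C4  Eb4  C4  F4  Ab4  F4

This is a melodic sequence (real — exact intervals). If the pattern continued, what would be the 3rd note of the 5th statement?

The unit is 3 notes. Position-3 pitches of the 3 shown cells: G3, C4, F4.
Carrying that up a 4th forward: Bb4 → Eb5.

Eb5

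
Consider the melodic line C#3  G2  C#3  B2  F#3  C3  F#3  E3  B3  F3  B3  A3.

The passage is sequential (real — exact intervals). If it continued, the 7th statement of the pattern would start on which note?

G5

The 4-note cells begin on C#3, F#3, B3 — each up a 4th from the last.
Extending the heads up a 4th: E4 → A4 → D5 → G5.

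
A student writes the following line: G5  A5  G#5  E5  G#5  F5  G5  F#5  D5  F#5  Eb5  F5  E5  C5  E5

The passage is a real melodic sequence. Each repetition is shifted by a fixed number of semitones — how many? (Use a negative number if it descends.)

-2

Unit = 5 notes; the statements start on G5, F5, Eb5, moving down a 2nd each time.
G5→F5 is 77 − 79 = -2 semitones.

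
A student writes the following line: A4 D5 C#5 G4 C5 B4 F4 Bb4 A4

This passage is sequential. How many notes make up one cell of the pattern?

9 notes total. Splitting into 3 groups of 3:
A4 D5 C#5 | G4 C5 B4 | F4 Bb4 A4
Every group is a transposition down a 2nd of the one before; no shorter unit works.

3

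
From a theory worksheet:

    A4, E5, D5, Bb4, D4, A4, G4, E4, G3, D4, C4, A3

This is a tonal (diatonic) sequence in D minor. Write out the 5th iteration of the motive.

Unit = 4 notes; the statements start on A4, D4, G3, moving down a 5th each time.
Extending down a 5th: C3 → F2.
Statement 5 starts on F2 and keeps the same diatonic contour: F2 C3 Bb2 G2.

F2 C3 Bb2 G2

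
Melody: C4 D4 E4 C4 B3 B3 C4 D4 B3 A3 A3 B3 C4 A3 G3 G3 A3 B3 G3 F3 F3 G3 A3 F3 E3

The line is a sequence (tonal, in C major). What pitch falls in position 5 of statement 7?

Grouping in 5s, the 5th note of each cell is B3, A3, G3, F3, E3.
Extending down a 2nd: D3 → C3.

C3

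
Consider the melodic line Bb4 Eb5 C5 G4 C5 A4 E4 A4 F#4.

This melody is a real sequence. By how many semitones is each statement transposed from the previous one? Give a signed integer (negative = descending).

-3

The 3-note cells begin on Bb4, G4, E4 — each down a 3rd from the last.
Counting half-steps from Bb4 to G4: -3.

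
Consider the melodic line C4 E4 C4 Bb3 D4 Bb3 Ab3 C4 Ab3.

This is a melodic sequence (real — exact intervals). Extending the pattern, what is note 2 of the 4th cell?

Bb3

The unit is 3 notes. Position-2 pitches of the 3 shown cells: E4, D4, C4.
Each moves down a 2nd; the next is Bb3.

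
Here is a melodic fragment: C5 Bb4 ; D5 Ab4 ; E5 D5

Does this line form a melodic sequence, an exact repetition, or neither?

neither

Note 2 of cell 2 is Ab4; if this were a sequence it would be C5. No unit length gives a consistent transposition pattern.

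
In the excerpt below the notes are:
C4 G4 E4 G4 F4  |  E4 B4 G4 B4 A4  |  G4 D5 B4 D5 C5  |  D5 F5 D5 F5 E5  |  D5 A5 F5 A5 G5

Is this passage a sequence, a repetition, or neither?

Note 1 of cell 4 is D5; if this were a sequence it would be B4. No unit length gives a consistent transposition pattern.

neither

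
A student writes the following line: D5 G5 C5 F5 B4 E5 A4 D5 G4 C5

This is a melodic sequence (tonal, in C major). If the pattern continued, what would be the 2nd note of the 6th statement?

B4

With 2-note cells, note 2 of each statement runs G5, F5, E5, D5, C5.
Each moves down a 2nd; the next is B4.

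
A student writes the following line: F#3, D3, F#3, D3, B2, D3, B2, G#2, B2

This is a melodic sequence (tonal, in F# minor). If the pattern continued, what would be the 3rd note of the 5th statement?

E2

With 3-note cells, note 3 of each statement runs F#3, D3, B2.
Carrying that down a 3rd forward: G#2 → E2.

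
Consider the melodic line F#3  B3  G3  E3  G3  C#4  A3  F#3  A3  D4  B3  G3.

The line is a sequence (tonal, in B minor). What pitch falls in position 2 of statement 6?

G4

With 4-note cells, note 2 of each statement runs B3, C#4, D4.
Extending up a 2nd: E4 → F#4 → G4.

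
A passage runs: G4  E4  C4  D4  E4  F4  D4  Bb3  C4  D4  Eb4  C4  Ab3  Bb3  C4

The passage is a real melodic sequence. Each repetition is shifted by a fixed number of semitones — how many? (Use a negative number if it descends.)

-2

Taking 5-note groups, the heads are G4, F4, Eb4: the pattern moves down a 2nd.
Counting half-steps from G4 to F4: -2.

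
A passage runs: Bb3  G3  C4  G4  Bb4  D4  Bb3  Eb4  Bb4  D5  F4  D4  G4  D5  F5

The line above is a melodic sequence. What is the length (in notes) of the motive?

There are 15 notes; a 5-note unit gives 3 cells:
Bb3 G3 C4 G4 Bb4 | D4 Bb3 Eb4 Bb4 D5 | F4 D4 G4 D5 F5
Each cell is the previous one up a 3rd — so the unit is 5 notes.

5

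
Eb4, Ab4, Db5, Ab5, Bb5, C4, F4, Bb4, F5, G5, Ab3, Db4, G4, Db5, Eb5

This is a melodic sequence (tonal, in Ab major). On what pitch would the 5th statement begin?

Db3

Unit = 5 notes; the statements start on Eb4, C4, Ab3, moving down a 3rd each time.
Extending the heads down a 3rd: F3 → Db3.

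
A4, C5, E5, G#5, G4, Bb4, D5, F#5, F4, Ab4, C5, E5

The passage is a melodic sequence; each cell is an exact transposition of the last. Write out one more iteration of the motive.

Eb4 Gb4 Bb4 D5

Taking 4-note groups, the heads are A4, G4, F4: the pattern moves down a 2nd.
So cell 4 is Eb4 Gb4 Bb4 D5.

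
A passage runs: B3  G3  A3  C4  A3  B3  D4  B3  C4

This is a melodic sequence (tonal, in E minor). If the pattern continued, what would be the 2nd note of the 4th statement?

C4

With 3-note cells, note 2 of each statement runs G3, A3, B3.
Each moves up a 2nd; the next is C4.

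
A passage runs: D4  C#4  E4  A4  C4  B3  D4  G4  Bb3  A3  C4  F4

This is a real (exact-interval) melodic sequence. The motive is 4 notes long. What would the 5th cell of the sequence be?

Gb3 F3 Ab3 Db4

Unit = 4 notes; the statements start on D4, C4, Bb3, moving down a 2nd each time.
Continuing the starts: Ab3 → Gb3.
So cell 5 is Gb3 F3 Ab3 Db4.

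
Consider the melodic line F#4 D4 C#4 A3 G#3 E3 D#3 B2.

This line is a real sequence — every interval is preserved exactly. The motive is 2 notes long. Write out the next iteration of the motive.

The 2-note cells begin on F#4, C#4, G#3, D#3 — each down a 4th from the last.
So cell 5 is A#2 F#2.

A#2 F#2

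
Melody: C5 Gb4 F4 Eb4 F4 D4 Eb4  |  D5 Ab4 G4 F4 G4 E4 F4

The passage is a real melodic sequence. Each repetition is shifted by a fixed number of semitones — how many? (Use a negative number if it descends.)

2

The 7-note cells begin on C5, D5 — each up a 2nd from the last.
C5 to D5 spans +2 semitones.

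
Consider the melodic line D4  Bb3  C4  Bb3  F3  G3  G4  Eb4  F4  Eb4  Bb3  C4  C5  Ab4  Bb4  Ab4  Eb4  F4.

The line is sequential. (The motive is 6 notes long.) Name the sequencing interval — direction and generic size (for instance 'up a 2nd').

up a 4th

Taking 6-note groups, the heads are D4, G4, C5: the pattern moves up a 4th.
D4 to G4 is up a 4th.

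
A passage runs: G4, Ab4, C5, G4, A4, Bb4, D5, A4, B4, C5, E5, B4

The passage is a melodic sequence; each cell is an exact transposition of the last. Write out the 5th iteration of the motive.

D#5 E5 G#5 D#5

The 4-note cells begin on G4, A4, B4 — each up a 2nd from the last.
Continuing the starts: C#5 → D#5.
Statement 5 starts on D#5 and keeps the same exact contour: D#5 E5 G#5 D#5.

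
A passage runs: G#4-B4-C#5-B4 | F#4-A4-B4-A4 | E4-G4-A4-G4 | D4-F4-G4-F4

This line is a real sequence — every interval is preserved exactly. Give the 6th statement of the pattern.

Bb3 Db4 Eb4 Db4

Taking 4-note groups, the heads are G#4, F#4, E4, D4: the pattern moves down a 2nd.
Extending down a 2nd: C4 → Bb3.
From Bb3 the exact shape gives Bb3 Db4 Eb4 Db4.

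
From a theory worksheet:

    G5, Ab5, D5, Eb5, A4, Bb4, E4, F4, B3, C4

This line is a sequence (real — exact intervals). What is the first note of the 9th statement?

D#2

Taking 2-note groups, the heads are G5, D5, A4, E4, B3: the pattern moves down a 4th.
Extending the heads down a 4th: F#3 → C#3 → G#2 → D#2.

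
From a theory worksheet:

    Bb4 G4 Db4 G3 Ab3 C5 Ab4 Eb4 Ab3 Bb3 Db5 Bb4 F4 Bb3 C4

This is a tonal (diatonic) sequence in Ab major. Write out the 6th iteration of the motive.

G5 Eb5 Bb4 Eb4 F4

With a 5-note motive the entries are Bb4, C5, Db5, each up a 2nd from the previous.
Continuing the starts: Eb5 → F5 → G5.
Statement 6 starts on G5 and keeps the same diatonic contour: G5 Eb5 Bb4 Eb4 F4.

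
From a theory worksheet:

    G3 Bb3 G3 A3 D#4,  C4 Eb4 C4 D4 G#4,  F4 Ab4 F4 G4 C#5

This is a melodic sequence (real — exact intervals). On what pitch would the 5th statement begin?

Eb5

Taking 5-note groups, the heads are G3, C4, F4: the pattern moves up a 4th.
Continuing: Bb4 → Eb5. Statement 5 starts on Eb5.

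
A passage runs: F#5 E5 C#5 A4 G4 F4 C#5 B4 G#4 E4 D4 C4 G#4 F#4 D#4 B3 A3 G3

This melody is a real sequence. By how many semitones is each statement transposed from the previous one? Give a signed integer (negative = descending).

-5

Taking 6-note groups, the heads are F#5, C#5, G#4: the pattern moves down a 4th.
F#5→C#5 is 73 − 78 = -5 semitones.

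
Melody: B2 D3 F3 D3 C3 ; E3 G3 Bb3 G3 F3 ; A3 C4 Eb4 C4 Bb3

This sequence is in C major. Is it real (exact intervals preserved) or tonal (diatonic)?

real

Each cell has the same semitone pattern (3, 3, -3, -2) — intervals are preserved exactly.
And Bb3 lies outside C major, so the sequence is real rather than tonal.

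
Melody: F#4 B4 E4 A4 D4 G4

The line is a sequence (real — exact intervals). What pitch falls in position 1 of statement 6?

With 2-note cells, note 1 of each statement runs F#4, E4, D4.
Carrying that down a 2nd forward: C4 → Bb3 → Ab3.

Ab3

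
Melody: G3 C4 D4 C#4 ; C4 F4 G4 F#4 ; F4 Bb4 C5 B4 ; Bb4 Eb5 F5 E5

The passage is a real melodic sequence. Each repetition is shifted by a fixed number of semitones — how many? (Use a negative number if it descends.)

Taking 4-note groups, the heads are G3, C4, F4, Bb4: the pattern moves up a 4th.
G3 to C4 spans +5 semitones.

5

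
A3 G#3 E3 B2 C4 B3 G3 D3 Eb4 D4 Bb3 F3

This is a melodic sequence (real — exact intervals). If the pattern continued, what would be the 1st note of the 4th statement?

The unit is 4 notes. Position-1 pitches of the 3 shown cells: A3, C4, Eb4.
Each moves up a 3rd; the next is Gb4.

Gb4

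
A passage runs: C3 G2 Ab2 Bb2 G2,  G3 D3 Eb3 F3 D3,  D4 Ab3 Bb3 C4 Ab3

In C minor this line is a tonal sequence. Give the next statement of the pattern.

Ab4 Eb4 F4 G4 Eb4

The 5-note cells begin on C3, G3, D4 — each up a 5th from the last.
So cell 4 is Ab4 Eb4 F4 G4 Eb4.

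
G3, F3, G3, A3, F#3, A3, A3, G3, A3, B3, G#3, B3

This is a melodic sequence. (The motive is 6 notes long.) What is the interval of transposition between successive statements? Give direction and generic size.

The 6-note cells begin on G3, A3 — each up a 2nd from the last.
From G3 to A3: up a 2nd.

up a 2nd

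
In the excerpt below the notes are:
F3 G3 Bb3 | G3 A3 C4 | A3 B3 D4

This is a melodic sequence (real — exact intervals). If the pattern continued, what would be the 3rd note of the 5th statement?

F#4

Grouping in 3s, the 3rd note of each cell is Bb3, C4, D4.
Each moves up a 2nd. Continuing: E4 → F#4.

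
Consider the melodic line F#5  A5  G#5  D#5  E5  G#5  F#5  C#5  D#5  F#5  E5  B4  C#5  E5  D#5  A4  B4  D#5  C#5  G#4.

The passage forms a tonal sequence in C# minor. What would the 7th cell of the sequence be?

With a 4-note motive the entries are F#5, E5, D#5, C#5, B4, each down a 2nd from the previous.
Extending down a 2nd: A4 → G#4.
From G#4 the diatonic shape gives G#4 B4 A4 E4.

G#4 B4 A4 E4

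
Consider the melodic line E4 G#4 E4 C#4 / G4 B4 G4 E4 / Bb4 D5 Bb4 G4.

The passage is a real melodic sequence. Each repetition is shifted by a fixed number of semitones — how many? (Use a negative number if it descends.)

The 4-note cells begin on E4, G4, Bb4 — each up a 3rd from the last.
Counting half-steps from E4 to G4: 3.

3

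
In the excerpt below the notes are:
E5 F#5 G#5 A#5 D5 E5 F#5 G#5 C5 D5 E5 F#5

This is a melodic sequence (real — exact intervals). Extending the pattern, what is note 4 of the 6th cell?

C5

Grouping in 4s, the 4th note of each cell is A#5, G#5, F#5.
Carrying that down a 2nd forward: E5 → D5 → C5.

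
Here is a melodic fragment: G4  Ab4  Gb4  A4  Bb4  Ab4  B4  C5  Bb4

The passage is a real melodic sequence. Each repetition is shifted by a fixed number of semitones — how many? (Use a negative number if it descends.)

2

Taking 3-note groups, the heads are G4, A4, B4: the pattern moves up a 2nd.
Counting half-steps from G4 to A4: 2.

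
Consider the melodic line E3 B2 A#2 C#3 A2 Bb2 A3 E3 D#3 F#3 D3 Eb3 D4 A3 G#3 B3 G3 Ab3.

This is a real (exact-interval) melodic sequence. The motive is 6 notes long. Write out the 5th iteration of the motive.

With a 6-note motive the entries are E3, A3, D4, each up a 4th from the previous.
Carrying on: G4 → C5.
From C5 the exact shape gives C5 G4 F#4 A4 F4 Gb4.

C5 G4 F#4 A4 F4 Gb4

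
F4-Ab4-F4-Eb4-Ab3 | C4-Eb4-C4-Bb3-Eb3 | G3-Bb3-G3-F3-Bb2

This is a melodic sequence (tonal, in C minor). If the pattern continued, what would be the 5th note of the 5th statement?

The unit is 5 notes. Position-5 pitches of the 3 shown cells: Ab3, Eb3, Bb2.
Extending down a 4th: F2 → C2.

C2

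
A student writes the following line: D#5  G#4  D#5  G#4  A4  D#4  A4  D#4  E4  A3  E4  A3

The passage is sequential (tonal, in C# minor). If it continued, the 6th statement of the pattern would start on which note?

C#3

Unit = 4 notes; the statements start on D#5, A4, E4, moving down a 4th each time.
Extending the heads down a 4th: B3 → F#3 → C#3.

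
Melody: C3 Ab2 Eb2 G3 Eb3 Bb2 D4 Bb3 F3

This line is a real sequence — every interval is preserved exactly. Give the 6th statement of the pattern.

B5 G5 D5

Taking 3-note groups, the heads are C3, G3, D4: the pattern moves up a 5th.
Extending up a 5th: A4 → E5 → B5.
From B5 the exact shape gives B5 G5 D5.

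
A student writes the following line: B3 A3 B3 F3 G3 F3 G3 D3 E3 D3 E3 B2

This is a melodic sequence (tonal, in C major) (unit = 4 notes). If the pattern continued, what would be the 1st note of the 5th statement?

Grouping in 4s, the 1st note of each cell is B3, G3, E3.
Carrying that down a 3rd forward: C3 → A2.

A2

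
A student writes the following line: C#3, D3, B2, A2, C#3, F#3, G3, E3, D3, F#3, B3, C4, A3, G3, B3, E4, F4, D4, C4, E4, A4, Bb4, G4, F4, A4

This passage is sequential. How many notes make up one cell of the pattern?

5

Try groups of 5 (5 cells in 25 notes):
C#3 D3 B2 A2 C#3 | F#3 G3 E3 D3 F#3 | B3 C4 A3 G3 B3 | E4 F4 D4 C4 E4 | A4 Bb4 G4 F4 A4
That's a consistent up a 4th shift per cell, and no other grouping gives one.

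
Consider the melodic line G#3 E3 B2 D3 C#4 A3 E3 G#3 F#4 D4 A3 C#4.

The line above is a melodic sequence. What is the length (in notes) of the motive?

There are 12 notes; a 4-note unit gives 3 cells:
G#3 E3 B2 D3 | C#4 A3 E3 G#3 | F#4 D4 A3 C#4
Each cell is the previous one up a 4th — so the unit is 4 notes.

4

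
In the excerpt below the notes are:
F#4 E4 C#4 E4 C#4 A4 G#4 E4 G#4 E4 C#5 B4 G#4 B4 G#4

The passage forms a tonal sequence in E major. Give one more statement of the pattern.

Unit = 5 notes; the statements start on F#4, A4, C#5, moving up a 3rd each time.
So cell 4 is E5 D#5 B4 D#5 B4.

E5 D#5 B4 D#5 B4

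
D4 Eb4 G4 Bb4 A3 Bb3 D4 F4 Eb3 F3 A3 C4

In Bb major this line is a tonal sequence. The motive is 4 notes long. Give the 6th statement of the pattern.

With a 4-note motive the entries are D4, A3, Eb3, each down a 4th from the previous.
Extending down a 4th: Bb2 → F2 → C2.
From C2 the diatonic shape gives C2 D2 F2 A2.

C2 D2 F2 A2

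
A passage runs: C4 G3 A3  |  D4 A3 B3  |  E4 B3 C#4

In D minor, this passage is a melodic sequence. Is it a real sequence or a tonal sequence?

real

Each cell has the same semitone pattern (-5, 2) — intervals are preserved exactly.
And B3 lies outside D minor, so the sequence is real rather than tonal.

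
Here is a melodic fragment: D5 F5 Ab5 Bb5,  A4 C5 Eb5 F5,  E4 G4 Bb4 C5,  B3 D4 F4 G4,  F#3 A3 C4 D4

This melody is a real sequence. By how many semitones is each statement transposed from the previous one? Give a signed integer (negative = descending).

The 4-note cells begin on D5, A4, E4, B3, F#3 — each down a 4th from the last.
Counting half-steps from D5 to A4: -5.

-5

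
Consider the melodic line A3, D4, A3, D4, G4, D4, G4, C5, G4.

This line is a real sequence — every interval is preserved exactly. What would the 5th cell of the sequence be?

F5 Bb5 F5

The 3-note cells begin on A3, D4, G4 — each up a 4th from the last.
Carrying on: C5 → F5.
Statement 5 starts on F5 and keeps the same exact contour: F5 Bb5 F5.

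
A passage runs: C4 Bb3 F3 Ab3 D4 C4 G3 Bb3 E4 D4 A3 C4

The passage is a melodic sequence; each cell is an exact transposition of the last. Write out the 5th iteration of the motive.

G#4 F#4 C#4 E4

The 4-note cells begin on C4, D4, E4 — each up a 2nd from the last.
Extending up a 2nd: F#4 → G#4.
From G#4 the exact shape gives G#4 F#4 C#4 E4.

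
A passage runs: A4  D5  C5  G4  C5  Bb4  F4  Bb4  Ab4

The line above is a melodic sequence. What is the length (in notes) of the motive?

There are 9 notes; a 3-note unit gives 3 cells:
A4 D5 C5 | G4 C5 Bb4 | F4 Bb4 Ab4
Every group is a transposition down a 2nd of the one before; no shorter unit works.

3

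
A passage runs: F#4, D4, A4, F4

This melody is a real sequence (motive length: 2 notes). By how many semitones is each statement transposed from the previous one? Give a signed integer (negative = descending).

3

Unit = 2 notes; the statements start on F#4, A4, moving up a 3rd each time.
F#4 to A4 spans +3 semitones.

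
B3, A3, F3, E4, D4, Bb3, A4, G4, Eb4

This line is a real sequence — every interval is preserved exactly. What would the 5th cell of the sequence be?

G5 F5 Db5

With a 3-note motive the entries are B3, E4, A4, each up a 4th from the previous.
Carrying on: D5 → G5.
From G5 the exact shape gives G5 F5 Db5.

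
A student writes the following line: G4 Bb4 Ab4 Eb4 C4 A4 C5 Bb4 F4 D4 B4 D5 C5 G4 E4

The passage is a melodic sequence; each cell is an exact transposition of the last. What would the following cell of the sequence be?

The 5-note cells begin on G4, A4, B4 — each up a 2nd from the last.
So cell 4 is C#5 E5 D5 A4 F#4.

C#5 E5 D5 A4 F#4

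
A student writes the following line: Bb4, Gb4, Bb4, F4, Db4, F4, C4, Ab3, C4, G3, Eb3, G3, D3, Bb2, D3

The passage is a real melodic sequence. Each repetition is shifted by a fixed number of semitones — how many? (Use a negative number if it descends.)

Unit = 3 notes; the statements start on Bb4, F4, C4, G3, D3, moving down a 4th each time.
Bb4 to F4 spans -5 semitones.

-5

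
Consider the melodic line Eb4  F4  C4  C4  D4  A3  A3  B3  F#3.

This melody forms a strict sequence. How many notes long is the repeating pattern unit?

9 notes total. Splitting into 3 groups of 3:
Eb4 F4 C4 | C4 D4 A3 | A3 B3 F#3
That's a consistent down a 3rd shift per cell, and no other grouping gives one.

3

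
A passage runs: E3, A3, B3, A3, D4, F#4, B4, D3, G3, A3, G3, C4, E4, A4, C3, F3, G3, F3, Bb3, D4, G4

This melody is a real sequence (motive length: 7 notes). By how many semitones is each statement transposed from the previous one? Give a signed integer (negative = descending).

Unit = 7 notes; the statements start on E3, D3, C3, moving down a 2nd each time.
Counting half-steps from E3 to D3: -2.

-2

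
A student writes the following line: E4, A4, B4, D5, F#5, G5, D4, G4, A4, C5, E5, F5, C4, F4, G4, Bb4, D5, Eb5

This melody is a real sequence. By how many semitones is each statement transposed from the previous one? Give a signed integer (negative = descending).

-2

Unit = 6 notes; the statements start on E4, D4, C4, moving down a 2nd each time.
Counting half-steps from E4 to D4: -2.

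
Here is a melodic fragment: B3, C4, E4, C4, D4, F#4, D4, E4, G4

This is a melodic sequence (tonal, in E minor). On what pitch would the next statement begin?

E4

The 3-note cells begin on B3, C4, D4 — each up a 2nd from the last.
One more step up a 2nd gives E4.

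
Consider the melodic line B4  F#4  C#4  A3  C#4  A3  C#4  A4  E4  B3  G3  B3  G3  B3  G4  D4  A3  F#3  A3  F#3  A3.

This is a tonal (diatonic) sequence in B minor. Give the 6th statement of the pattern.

The 7-note cells begin on B4, A4, G4 — each down a 2nd from the last.
Continuing the starts: F#4 → E4 → D4.
So cell 6 is D4 A3 E3 C#3 E3 C#3 E3.

D4 A3 E3 C#3 E3 C#3 E3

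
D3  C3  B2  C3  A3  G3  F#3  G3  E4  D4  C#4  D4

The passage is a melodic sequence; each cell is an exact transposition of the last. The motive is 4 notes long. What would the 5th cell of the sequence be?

F#5 E5 D#5 E5

The 4-note cells begin on D3, A3, E4 — each up a 5th from the last.
Extending up a 5th: B4 → F#5.
So cell 5 is F#5 E5 D#5 E5.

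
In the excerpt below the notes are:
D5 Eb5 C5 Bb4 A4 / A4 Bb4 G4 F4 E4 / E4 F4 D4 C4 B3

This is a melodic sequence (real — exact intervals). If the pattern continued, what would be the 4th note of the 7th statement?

Grouping in 5s, the 4th note of each cell is Bb4, F4, C4.
Each moves down a 4th. Continuing: G3 → D3 → A2 → E2.

E2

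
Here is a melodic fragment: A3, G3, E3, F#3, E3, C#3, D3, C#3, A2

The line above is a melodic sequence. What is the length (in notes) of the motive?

9 notes total. Splitting into 3 groups of 3:
A3 G3 E3 | F#3 E3 C#3 | D3 C#3 A2
Every group is a transposition down a 3rd of the one before; no shorter unit works.

3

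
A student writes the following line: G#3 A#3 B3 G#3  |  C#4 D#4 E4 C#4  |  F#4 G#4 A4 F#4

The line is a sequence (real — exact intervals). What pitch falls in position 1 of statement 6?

A5

With 4-note cells, note 1 of each statement runs G#3, C#4, F#4.
Each moves up a 4th. Continuing: B4 → E5 → A5.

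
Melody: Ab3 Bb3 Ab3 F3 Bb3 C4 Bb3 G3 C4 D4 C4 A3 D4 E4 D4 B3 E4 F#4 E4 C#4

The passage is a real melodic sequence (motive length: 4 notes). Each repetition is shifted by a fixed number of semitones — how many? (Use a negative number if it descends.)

With a 4-note motive the entries are Ab3, Bb3, C4, D4, E4, each up a 2nd from the previous.
Ab3→Bb3 is 58 − 56 = 2 semitones.

2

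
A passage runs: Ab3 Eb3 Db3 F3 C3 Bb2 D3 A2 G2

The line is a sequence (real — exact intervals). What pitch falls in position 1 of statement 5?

Grouping in 3s, the 1st note of each cell is Ab3, F3, D3.
Each moves down a 3rd. Continuing: B2 → G#2.

G#2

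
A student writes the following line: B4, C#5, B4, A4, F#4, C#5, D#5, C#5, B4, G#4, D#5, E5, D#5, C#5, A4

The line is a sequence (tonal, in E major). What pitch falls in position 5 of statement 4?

B4

The unit is 5 notes. Position-5 pitches of the 3 shown cells: F#4, G#4, A4.
From A4, up a 2nd gives B4.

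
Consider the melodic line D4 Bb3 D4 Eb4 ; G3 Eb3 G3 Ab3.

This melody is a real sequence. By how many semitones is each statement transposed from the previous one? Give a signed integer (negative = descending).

-7

With a 4-note motive the entries are D4, G3, each down a 5th from the previous.
Counting half-steps from D4 to G3: -7.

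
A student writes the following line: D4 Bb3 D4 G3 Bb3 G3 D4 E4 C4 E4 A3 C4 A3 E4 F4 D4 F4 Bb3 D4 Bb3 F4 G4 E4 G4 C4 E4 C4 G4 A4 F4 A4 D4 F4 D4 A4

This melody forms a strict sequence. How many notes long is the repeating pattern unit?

There are 35 notes; a 7-note unit gives 5 cells:
D4 Bb3 D4 G3 Bb3 G3 D4 | E4 C4 E4 A3 C4 A3 E4 | F4 D4 F4 Bb3 D4 Bb3 F4 | G4 E4 G4 C4 E4 C4 G4 | A4 F4 A4 D4 F4 D4 A4
Each cell is the previous one up a 2nd — so the unit is 7 notes.

7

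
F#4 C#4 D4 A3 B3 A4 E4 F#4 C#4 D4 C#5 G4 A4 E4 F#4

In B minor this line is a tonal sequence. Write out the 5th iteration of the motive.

G5 D5 E5 B4 C#5

Unit = 5 notes; the statements start on F#4, A4, C#5, moving up a 3rd each time.
Continuing the starts: E5 → G5.
So cell 5 is G5 D5 E5 B4 C#5.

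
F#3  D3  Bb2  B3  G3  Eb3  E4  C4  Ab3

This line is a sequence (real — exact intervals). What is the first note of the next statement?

The 3-note cells begin on F#3, B3, E4 — each up a 4th from the last.
The next head, up a 4th from E4, is A4.

A4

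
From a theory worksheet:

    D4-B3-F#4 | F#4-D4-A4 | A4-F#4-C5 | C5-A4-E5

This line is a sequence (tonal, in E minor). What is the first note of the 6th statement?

With a 3-note motive the entries are D4, F#4, A4, C5, each up a 3rd from the previous.
Extending the heads up a 3rd: E5 → G5.

G5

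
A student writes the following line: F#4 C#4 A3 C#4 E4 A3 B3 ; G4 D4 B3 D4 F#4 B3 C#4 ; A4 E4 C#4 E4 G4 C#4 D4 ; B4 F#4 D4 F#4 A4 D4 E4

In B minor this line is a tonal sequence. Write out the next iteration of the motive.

Unit = 7 notes; the statements start on F#4, G4, A4, B4, moving up a 2nd each time.
Statement 5 starts on C#5 and keeps the same diatonic contour: C#5 G4 E4 G4 B4 E4 F#4.

C#5 G4 E4 G4 B4 E4 F#4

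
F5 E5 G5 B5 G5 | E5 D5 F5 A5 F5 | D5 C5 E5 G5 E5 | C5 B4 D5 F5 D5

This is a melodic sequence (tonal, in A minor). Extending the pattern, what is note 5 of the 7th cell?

A4

The unit is 5 notes. Position-5 pitches of the 4 shown cells: G5, F5, E5, D5.
Each moves down a 2nd. Continuing: C5 → B4 → A4.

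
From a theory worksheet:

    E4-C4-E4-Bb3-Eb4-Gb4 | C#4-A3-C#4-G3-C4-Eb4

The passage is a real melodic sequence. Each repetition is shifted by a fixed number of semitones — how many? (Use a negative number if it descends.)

With a 6-note motive the entries are E4, C#4, each down a 3rd from the previous.
E4 to C#4 spans -3 semitones.

-3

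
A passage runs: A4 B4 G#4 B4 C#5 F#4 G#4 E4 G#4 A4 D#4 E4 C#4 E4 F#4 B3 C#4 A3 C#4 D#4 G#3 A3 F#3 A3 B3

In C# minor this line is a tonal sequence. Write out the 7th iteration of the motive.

C#3 D#3 B2 D#3 E3

Unit = 5 notes; the statements start on A4, F#4, D#4, B3, G#3, moving down a 3rd each time.
Extending down a 3rd: E3 → C#3.
So cell 7 is C#3 D#3 B2 D#3 E3.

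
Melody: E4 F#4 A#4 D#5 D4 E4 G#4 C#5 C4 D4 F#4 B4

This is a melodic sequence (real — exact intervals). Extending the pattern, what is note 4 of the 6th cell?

With 4-note cells, note 4 of each statement runs D#5, C#5, B4.
Carrying that down a 2nd forward: A4 → G4 → F4.

F4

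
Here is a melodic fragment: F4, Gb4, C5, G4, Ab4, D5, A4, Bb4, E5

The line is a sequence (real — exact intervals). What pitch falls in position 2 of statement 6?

E5

With 3-note cells, note 2 of each statement runs Gb4, Ab4, Bb4.
Carrying that up a 2nd forward: C5 → D5 → E5.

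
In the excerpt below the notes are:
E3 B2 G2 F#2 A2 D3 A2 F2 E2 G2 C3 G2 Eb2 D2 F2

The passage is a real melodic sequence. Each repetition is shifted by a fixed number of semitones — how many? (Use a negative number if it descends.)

Taking 5-note groups, the heads are E3, D3, C3: the pattern moves down a 2nd.
E3 to D3 spans -2 semitones.

-2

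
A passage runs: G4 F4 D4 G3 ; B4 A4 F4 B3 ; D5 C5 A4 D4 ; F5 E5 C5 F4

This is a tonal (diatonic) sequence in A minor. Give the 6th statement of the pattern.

Unit = 4 notes; the statements start on G4, B4, D5, F5, moving up a 3rd each time.
Continuing the starts: A5 → C6.
From C6 the diatonic shape gives C6 B5 G5 C5.

C6 B5 G5 C5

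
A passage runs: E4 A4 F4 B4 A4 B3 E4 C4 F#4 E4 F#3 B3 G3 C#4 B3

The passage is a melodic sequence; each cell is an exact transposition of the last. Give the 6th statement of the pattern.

With a 5-note motive the entries are E4, B3, F#3, each down a 4th from the previous.
Carrying on: C#3 → G#2 → D#2.
From D#2 the exact shape gives D#2 G#2 E2 A#2 G#2.

D#2 G#2 E2 A#2 G#2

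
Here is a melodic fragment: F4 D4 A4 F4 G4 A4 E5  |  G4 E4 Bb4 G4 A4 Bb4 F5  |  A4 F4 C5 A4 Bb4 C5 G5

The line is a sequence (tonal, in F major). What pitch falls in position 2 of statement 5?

A4

With 7-note cells, note 2 of each statement runs D4, E4, F4.
Carrying that up a 2nd forward: G4 → A4.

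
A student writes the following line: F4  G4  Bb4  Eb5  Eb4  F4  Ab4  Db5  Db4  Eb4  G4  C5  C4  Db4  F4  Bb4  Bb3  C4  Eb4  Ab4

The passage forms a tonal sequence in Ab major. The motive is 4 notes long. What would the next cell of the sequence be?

Ab3 Bb3 Db4 G4

The 4-note cells begin on F4, Eb4, Db4, C4, Bb3 — each down a 2nd from the last.
Statement 6 starts on Ab3 and keeps the same diatonic contour: Ab3 Bb3 Db4 G4.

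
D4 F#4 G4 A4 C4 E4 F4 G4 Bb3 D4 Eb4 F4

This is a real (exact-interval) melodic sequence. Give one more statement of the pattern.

Ab3 C4 Db4 Eb4

Unit = 4 notes; the statements start on D4, C4, Bb3, moving down a 2nd each time.
From Ab3 the exact shape gives Ab3 C4 Db4 Eb4.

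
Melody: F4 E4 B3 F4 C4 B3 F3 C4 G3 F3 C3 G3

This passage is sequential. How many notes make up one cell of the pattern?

Try groups of 4 (3 cells in 12 notes):
F4 E4 B3 F4 | C4 B3 F3 C4 | G3 F3 C3 G3
Every group is a transposition down a 4th of the one before; no shorter unit works.

4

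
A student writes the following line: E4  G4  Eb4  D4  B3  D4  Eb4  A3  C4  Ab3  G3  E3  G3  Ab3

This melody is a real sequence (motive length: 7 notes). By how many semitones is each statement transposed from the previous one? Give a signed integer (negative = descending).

-7

Unit = 7 notes; the statements start on E4, A3, moving down a 5th each time.
Counting half-steps from E4 to A3: -7.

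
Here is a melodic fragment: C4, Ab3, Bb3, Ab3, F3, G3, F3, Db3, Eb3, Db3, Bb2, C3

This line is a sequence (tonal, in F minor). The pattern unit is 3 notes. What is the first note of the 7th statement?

Taking 3-note groups, the heads are C4, Ab3, F3, Db3: the pattern moves down a 3rd.
Continuing: Bb2 → G2 → Eb2. Statement 7 starts on Eb2.

Eb2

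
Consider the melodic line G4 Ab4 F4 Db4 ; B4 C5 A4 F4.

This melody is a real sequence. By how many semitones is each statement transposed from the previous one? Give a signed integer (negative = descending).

With a 4-note motive the entries are G4, B4, each up a 3rd from the previous.
G4 to B4 spans +4 semitones.

4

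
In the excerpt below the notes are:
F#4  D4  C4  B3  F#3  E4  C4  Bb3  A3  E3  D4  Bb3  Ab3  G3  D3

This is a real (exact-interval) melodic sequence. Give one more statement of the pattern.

Unit = 5 notes; the statements start on F#4, E4, D4, moving down a 2nd each time.
So cell 4 is C4 Ab3 Gb3 F3 C3.

C4 Ab3 Gb3 F3 C3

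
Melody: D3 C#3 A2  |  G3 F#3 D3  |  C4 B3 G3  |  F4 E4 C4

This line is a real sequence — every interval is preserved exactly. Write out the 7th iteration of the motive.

Ab5 G5 Eb5

Taking 3-note groups, the heads are D3, G3, C4, F4: the pattern moves up a 4th.
Continuing the starts: Bb4 → Eb5 → Ab5.
Statement 7 starts on Ab5 and keeps the same exact contour: Ab5 G5 Eb5.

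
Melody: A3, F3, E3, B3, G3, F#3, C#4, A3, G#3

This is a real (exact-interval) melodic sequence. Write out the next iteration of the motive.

D#4 B3 A#3

The 3-note cells begin on A3, B3, C#4 — each up a 2nd from the last.
Statement 4 starts on D#4 and keeps the same exact contour: D#4 B3 A#3.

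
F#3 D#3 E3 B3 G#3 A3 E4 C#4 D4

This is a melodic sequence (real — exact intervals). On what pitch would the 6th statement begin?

G5

With a 3-note motive the entries are F#3, B3, E4, each up a 4th from the previous.
Extending the heads up a 4th: A4 → D5 → G5.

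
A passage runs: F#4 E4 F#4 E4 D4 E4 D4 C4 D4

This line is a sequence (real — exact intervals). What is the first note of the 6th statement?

Ab3

Unit = 3 notes; the statements start on F#4, E4, D4, moving down a 2nd each time.
Extending the heads down a 2nd: C4 → Bb3 → Ab3.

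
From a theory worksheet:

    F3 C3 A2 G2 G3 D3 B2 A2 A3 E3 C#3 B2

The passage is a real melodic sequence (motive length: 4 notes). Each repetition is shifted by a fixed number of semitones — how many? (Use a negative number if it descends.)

With a 4-note motive the entries are F3, G3, A3, each up a 2nd from the previous.
F3→G3 is 55 − 53 = 2 semitones.

2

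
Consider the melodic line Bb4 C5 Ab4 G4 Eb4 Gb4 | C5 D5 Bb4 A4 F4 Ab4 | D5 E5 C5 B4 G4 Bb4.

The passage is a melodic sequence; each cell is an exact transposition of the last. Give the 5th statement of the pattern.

F#5 G#5 E5 D#5 B4 D5

With a 6-note motive the entries are Bb4, C5, D5, each up a 2nd from the previous.
Continuing the starts: E5 → F#5.
So cell 5 is F#5 G#5 E5 D#5 B4 D5.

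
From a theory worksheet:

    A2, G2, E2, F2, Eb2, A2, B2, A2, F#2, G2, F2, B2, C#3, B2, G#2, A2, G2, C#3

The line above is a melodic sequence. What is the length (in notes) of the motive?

Try groups of 6 (3 cells in 18 notes):
A2 G2 E2 F2 Eb2 A2 | B2 A2 F#2 G2 F2 B2 | C#3 B2 G#2 A2 G2 C#3
Every group is a transposition up a 2nd of the one before; no shorter unit works.

6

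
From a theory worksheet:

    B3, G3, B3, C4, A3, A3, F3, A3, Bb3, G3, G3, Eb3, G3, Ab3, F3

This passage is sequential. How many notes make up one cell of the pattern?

15 notes total. Splitting into 3 groups of 5:
B3 G3 B3 C4 A3 | A3 F3 A3 Bb3 G3 | G3 Eb3 G3 Ab3 F3
That's a consistent down a 2nd shift per cell, and no other grouping gives one.

5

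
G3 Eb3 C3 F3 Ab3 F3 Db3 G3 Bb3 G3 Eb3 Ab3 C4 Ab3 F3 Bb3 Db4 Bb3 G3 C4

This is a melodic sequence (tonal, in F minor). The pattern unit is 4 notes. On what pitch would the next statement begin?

Eb4

The 4-note cells begin on G3, Ab3, Bb3, C4, Db4 — each up a 2nd from the last.
One more step up a 2nd gives Eb4.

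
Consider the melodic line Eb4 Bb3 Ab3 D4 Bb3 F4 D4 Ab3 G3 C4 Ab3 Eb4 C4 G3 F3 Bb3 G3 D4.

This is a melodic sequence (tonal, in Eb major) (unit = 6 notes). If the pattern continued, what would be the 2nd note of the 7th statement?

Grouping in 6s, the 2nd note of each cell is Bb3, Ab3, G3.
Extending down a 2nd: F3 → Eb3 → D3 → C3.

C3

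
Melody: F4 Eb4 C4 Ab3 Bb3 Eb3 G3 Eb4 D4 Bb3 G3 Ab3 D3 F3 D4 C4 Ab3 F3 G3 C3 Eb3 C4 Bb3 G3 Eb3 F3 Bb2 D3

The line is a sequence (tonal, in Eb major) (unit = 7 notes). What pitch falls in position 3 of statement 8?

C3

With 7-note cells, note 3 of each statement runs C4, Bb3, Ab3, G3.
Carrying that down a 2nd forward: F3 → Eb3 → D3 → C3.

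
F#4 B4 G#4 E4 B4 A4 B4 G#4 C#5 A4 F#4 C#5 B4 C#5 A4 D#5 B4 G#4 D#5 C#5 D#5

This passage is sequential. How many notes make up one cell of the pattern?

Try groups of 7 (3 cells in 21 notes):
F#4 B4 G#4 E4 B4 A4 B4 | G#4 C#5 A4 F#4 C#5 B4 C#5 | A4 D#5 B4 G#4 D#5 C#5 D#5
Every group is a transposition up a 2nd of the one before; no shorter unit works.

7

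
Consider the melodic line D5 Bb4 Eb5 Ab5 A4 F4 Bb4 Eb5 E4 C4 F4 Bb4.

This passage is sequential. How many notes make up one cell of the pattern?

4

12 notes total. Splitting into 3 groups of 4:
D5 Bb4 Eb5 Ab5 | A4 F4 Bb4 Eb5 | E4 C4 F4 Bb4
Every group is a transposition down a 4th of the one before; no shorter unit works.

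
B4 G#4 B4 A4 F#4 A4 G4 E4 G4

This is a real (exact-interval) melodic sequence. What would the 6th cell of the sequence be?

Db4 Bb3 Db4

The 3-note cells begin on B4, A4, G4 — each down a 2nd from the last.
Continuing the starts: F4 → Eb4 → Db4.
So cell 6 is Db4 Bb3 Db4.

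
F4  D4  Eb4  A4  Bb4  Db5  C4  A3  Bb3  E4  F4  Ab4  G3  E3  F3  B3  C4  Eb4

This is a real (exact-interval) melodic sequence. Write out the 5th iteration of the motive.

The 6-note cells begin on F4, C4, G3 — each down a 4th from the last.
Continuing the starts: D3 → A2.
From A2 the exact shape gives A2 F#2 G2 C#3 D3 F3.

A2 F#2 G2 C#3 D3 F3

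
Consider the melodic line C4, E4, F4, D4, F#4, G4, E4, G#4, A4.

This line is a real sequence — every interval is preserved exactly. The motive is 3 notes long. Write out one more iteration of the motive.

F#4 A#4 B4

The 3-note cells begin on C4, D4, E4 — each up a 2nd from the last.
So cell 4 is F#4 A#4 B4.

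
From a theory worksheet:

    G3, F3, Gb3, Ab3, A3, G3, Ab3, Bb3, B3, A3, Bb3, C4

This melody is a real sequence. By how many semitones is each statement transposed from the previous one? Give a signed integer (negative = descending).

2

Unit = 4 notes; the statements start on G3, A3, B3, moving up a 2nd each time.
G3→A3 is 57 − 55 = 2 semitones.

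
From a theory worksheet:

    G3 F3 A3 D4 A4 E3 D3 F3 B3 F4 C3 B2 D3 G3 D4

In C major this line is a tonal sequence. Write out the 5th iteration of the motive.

Unit = 5 notes; the statements start on G3, E3, C3, moving down a 3rd each time.
Continuing the starts: A2 → F2.
So cell 5 is F2 E2 G2 C3 G3.

F2 E2 G2 C3 G3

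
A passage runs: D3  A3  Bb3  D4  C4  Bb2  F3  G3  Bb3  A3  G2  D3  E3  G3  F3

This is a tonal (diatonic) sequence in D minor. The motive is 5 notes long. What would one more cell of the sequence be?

E2 Bb2 C3 E3 D3

Taking 5-note groups, the heads are D3, Bb2, G2: the pattern moves down a 3rd.
Statement 4 starts on E2 and keeps the same diatonic contour: E2 Bb2 C3 E3 D3.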